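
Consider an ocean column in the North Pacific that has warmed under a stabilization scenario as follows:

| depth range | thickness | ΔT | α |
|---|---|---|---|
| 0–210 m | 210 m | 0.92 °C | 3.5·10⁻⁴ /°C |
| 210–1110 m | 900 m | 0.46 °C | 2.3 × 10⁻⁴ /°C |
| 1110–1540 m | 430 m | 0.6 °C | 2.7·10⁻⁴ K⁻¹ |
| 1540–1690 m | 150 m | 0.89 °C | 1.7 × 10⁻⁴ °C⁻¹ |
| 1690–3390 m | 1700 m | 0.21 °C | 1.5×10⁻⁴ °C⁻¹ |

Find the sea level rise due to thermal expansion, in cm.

31 cm

0–210 m: 210 × 3.5×10⁻⁴ × 0.92 = 0.06762 m
Layer 2: 0.46 × 900 × 2.3×10⁻⁴ = 0.09522 m
1110–1540 m: 430 × 2.7×10⁻⁴ × 0.6 = 0.06966 m
1540–1690 m: 150 × 0.89 × 1.7×10⁻⁴ = 0.022695 m
1690–3390 m: 0.21 × 1.5×10⁻⁴ × 1700 = 0.05355 m
Δh = 0.06762 + 0.09522 + 0.06966 + 0.022695 + 0.05355 = 0.308745 m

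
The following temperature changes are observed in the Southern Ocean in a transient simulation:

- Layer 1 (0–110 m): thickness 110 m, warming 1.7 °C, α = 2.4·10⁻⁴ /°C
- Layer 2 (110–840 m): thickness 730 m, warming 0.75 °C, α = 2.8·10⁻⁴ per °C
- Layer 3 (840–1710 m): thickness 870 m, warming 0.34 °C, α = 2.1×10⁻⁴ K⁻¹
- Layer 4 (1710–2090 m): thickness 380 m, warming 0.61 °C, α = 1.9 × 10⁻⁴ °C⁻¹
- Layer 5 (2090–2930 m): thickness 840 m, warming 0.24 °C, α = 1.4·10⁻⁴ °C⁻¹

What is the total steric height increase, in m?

Layer 1: 1.7 × 110 × 2.4×10⁻⁴ = 0.04488 m
Layer 2: 0.75 × 2.8×10⁻⁴ × 730 = 0.15330 m
Layer 3: 870 × 2.1×10⁻⁴ × 0.34 = 0.062118 m
1710–2090 m: 380 × 1.9×10⁻⁴ × 0.61 = 0.044042 m
840 × 1.4×10⁻⁴ × 0.24 = 0.028224 m
Δh = 0.04488 + 0.15330 + 0.062118 + 0.044042 + 0.028224 = 0.332564 m

Δh ≈ 0.33 m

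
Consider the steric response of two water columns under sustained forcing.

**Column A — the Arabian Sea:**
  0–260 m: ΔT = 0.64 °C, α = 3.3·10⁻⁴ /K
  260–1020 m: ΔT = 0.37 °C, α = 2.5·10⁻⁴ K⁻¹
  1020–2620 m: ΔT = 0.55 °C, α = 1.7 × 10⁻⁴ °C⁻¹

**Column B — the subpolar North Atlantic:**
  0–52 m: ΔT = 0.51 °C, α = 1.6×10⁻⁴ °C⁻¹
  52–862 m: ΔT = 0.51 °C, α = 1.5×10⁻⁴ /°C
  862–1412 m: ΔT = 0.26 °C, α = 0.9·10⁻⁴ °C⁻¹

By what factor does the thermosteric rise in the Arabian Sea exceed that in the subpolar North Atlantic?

A 0–260 m: 3.3×10⁻⁴ × 260 × 0.64 = 0.054912 m
A Layer 2: 0.37 × 760 × 2.5×10⁻⁴ = 0.07030 m
A 1600 × 1.7×10⁻⁴ × 0.55 = 0.14960 m
A total: 0.274812 m
B 0–52 m: 1.6×10⁻⁴ × 52 × 0.51 = 0.0042432 m
B 1.5×10⁻⁴ × 810 × 0.51 = 0.061965 m
B 0.9×10⁻⁴ × 0.26 × 550 = 0.01287 m
B total: 0.0790782 m
Ratio: 0.274812 / 0.0790782 ≈ 3.475

≈ 3.48×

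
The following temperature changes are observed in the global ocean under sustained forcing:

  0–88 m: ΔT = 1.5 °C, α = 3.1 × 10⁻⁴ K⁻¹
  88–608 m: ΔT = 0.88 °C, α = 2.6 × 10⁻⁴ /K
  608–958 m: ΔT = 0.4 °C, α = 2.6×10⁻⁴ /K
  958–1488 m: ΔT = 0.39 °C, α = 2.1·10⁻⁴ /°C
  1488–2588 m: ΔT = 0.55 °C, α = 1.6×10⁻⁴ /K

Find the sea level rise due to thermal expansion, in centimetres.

about 33.7 cm

88 × 1.5 × 3.1×10⁻⁴ = 0.04092 m
Layer 2: 0.88 × 2.6×10⁻⁴ × 520 = 0.118976 m
350 × 2.6×10⁻⁴ × 0.4 = 0.03640 m
958–1488 m: 2.1×10⁻⁴ × 0.39 × 530 = 0.043407 m
1.6×10⁻⁴ × 1100 × 0.55 = 0.09680 m
Δh = 0.04092 + 0.118976 + 0.03640 + 0.043407 + 0.09680 = 0.336503 m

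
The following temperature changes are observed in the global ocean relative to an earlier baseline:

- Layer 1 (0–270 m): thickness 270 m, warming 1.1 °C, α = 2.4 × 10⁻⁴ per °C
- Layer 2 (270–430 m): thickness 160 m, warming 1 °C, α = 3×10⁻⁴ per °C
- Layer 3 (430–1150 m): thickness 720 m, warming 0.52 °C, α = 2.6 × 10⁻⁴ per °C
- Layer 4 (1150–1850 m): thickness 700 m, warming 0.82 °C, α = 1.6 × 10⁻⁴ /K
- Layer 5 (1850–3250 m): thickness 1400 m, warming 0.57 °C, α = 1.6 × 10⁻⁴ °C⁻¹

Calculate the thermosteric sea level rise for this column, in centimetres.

0–270 m: 2.4×10⁻⁴ × 270 × 1.1 = 0.07128 m
Layer 2: 160 × 3×10⁻⁴ × 1 = 0.04800 m
2.6×10⁻⁴ × 0.52 × 720 = 0.097344 m
1150–1850 m: 700 × 1.6×10⁻⁴ × 0.82 = 0.09184 m
1850–3250 m: 1.6×10⁻⁴ × 0.57 × 1400 = 0.12768 m
Δh = 0.07128 + 0.04800 + 0.097344 + 0.09184 + 0.12768 = 0.436144 m ≈ 43.6 cm

Δh ≈ 43.6 cm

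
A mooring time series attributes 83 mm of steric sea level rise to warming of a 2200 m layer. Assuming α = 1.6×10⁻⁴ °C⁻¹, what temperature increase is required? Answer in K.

ΔT = Δh/(αH) = 0.083 / (1.6×10⁻⁴ × 2200) ≈ 0.2358 K

0.236 K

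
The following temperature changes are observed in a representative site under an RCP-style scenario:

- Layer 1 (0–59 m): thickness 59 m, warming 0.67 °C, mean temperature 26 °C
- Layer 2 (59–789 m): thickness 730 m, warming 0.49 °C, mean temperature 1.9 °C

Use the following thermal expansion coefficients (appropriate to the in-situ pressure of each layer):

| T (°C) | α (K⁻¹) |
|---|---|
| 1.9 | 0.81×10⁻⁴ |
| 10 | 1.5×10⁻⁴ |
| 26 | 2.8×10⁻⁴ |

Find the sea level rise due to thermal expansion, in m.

Δh = 0.0400 m

Layer 1 at 26 °C → α = 2.8×10⁻⁴ K⁻¹
Layer 2 at 1.9 °C → α = 0.81×10⁻⁴ K⁻¹
Layer 1: 59 × 2.8×10⁻⁴ × 0.67 = 0.0110684 m
Layer 2: 0.49 × 0.81×10⁻⁴ × 730 = 0.0289737 m
Δh = 0.0110684 + 0.0289737 = 0.0400421 m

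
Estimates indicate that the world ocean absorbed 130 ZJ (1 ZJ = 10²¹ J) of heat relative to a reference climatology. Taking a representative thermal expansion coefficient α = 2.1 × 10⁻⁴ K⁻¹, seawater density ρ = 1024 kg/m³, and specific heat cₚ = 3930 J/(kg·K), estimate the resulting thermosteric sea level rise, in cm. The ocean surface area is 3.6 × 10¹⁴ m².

Δh = 1.9 cm

Per unit area: Q = 130×10²¹ / (3.6×10¹⁴) ≈ 3.611×10⁸ J/m²
Δh = αQ/(ρcₚ) = 2.1×10⁻⁴ × 3.611×10⁸ / (1024 × 3930) ≈ 0.018843 m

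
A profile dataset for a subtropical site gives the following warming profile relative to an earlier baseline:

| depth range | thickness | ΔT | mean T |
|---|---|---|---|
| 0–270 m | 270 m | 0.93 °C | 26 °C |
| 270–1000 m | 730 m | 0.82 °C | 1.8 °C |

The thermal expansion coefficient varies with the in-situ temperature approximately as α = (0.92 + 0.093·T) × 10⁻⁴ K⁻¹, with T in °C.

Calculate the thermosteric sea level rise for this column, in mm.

Δh ≈ 149 mm

Layer 1: α = (0.92 + 0.093×26)×10⁻⁴ = 3.338×10⁻⁴ K⁻¹
Layer 2: α = (0.92 + 0.093×1.8)×10⁻⁴ = 1.0874×10⁻⁴ K⁻¹
0.93 × 270 × 3.338×10⁻⁴ = 0.08381718 m
Layer 2: 730 × 0.82 × 1.0874×10⁻⁴ = 0.065091764 m
Δh = 0.08381718 + 0.065091764 = 0.148908944 m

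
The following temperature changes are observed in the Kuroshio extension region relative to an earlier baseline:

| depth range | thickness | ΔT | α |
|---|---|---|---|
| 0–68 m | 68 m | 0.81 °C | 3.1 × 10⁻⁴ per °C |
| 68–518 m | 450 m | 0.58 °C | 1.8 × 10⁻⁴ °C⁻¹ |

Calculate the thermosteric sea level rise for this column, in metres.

68 × 0.81 × 3.1×10⁻⁴ = 0.0170748 m
68–518 m: 450 × 1.8×10⁻⁴ × 0.58 = 0.04698 m
Δh = 0.0170748 + 0.04698 = 0.0640548 m

about 0.064 m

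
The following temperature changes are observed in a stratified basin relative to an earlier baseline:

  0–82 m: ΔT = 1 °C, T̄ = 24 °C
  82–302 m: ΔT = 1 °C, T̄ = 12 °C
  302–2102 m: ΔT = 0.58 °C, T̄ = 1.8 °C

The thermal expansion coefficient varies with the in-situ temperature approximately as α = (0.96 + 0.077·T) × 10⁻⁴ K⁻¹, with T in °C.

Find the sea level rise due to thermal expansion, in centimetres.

Layer 1: α = (0.96 + 0.077×24)×10⁻⁴ = 2.808×10⁻⁴ K⁻¹
Layer 2: α = (0.96 + 0.077×12)×10⁻⁴ = 1.884×10⁻⁴ K⁻¹
Layer 3: α = (0.96 + 0.077×1.8)×10⁻⁴ = 1.0986×10⁻⁴ K⁻¹
2.808×10⁻⁴ × 1 × 82 = 0.0230256 m
1 × 1.884×10⁻⁴ × 220 = 0.041448 m
Layer 3: 1.0986×10⁻⁴ × 1800 × 0.58 = 0.11469384 m
Δh = 0.0230256 + 0.041448 + 0.11469384 = 0.17916744 m

18 cm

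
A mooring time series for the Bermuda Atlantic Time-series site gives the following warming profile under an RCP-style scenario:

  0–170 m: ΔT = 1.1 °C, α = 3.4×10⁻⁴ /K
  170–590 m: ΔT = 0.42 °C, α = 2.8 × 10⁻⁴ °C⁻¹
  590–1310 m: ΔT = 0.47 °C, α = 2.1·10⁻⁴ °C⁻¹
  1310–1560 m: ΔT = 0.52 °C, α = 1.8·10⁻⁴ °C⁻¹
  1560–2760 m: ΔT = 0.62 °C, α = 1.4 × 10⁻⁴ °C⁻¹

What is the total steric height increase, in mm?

Δh = 312 mm

0–170 m: 1.1 × 170 × 3.4×10⁻⁴ = 0.06358 m
170–590 m: 0.42 × 2.8×10⁻⁴ × 420 = 0.049392 m
Layer 3: 0.47 × 2.1×10⁻⁴ × 720 = 0.071064 m
1310–1560 m: 250 × 0.52 × 1.8×10⁻⁴ = 0.02340 m
Layer 5: 1200 × 0.62 × 1.4×10⁻⁴ = 0.10416 m
Δh = 0.06358 + 0.049392 + 0.071064 + 0.02340 + 0.10416 = 0.311596 m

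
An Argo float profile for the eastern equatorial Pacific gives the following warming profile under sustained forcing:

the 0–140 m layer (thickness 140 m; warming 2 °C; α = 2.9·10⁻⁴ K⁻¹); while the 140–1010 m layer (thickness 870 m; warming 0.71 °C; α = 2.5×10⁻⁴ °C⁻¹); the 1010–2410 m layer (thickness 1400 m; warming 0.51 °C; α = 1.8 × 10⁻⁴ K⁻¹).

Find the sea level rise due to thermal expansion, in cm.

36.4 cm

Layer 1: 2 × 140 × 2.9×10⁻⁴ = 0.08120 m
Layer 2: 2.5×10⁻⁴ × 870 × 0.71 = 0.154425 m
1400 × 0.51 × 1.8×10⁻⁴ = 0.12852 m
Δh = 0.08120 + 0.154425 + 0.12852 = 0.364145 m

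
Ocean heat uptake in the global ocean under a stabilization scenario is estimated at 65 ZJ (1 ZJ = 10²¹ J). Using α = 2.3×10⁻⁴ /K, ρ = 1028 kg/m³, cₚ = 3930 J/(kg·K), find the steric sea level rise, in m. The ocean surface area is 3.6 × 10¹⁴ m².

Per unit area: Q = 65×10²¹ / (3.6×10¹⁴) ≈ 1.806×10⁸ J/m²
Δh = αQ/(ρcₚ) = 2.3×10⁻⁴ × 1.806×10⁸ / (1028 × 3930) ≈ 0.010282 m

about 0.0103 m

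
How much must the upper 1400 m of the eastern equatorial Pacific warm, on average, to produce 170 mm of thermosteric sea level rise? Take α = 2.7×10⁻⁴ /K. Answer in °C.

ΔT = Δh/(αH) = 0.17 / (2.7×10⁻⁴ × 1400) ≈ 0.4497 °C

about 0.450 °C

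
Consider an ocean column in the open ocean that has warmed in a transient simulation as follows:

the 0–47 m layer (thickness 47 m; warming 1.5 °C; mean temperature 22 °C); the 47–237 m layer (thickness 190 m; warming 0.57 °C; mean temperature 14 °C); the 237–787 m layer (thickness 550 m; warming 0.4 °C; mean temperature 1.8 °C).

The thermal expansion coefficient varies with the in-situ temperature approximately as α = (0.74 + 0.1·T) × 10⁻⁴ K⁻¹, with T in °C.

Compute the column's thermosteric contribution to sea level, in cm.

Δh = 6.41 cm

Layer 1: α = (0.74 + 0.1×22)×10⁻⁴ = 2.94×10⁻⁴ K⁻¹
Layer 2: α = (0.74 + 0.1×14)×10⁻⁴ = 2.14×10⁻⁴ K⁻¹
Layer 3: α = (0.74 + 0.1×1.8)×10⁻⁴ = 0.92×10⁻⁴ K⁻¹
Layer 1: 1.5 × 47 × 2.94×10⁻⁴ = 0.020727 m
47–237 m: 190 × 0.57 × 2.14×10⁻⁴ = 0.0231762 m
237–787 m: 0.4 × 550 × 0.92×10⁻⁴ = 0.02024 m
Δh = 0.020727 + 0.0231762 + 0.02024 = 0.0641432 m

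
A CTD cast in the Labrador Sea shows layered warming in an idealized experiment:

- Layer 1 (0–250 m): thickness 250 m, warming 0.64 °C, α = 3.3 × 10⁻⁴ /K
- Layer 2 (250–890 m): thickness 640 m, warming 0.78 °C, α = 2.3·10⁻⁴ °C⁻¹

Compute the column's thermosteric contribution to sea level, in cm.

Layer 1: 0.64 × 250 × 3.3×10⁻⁴ = 0.05280 m
Layer 2: 2.3×10⁻⁴ × 640 × 0.78 = 0.114816 m
Δh = 0.05280 + 0.114816 = 0.167616 m

Δh ≈ 17 cm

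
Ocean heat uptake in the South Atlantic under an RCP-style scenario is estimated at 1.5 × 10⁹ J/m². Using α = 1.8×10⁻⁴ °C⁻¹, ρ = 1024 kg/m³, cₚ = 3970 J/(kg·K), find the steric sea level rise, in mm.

Δh ≈ 66.4 mm

Δh = αQ/(ρcₚ) = 1.8×10⁻⁴ × 1.5×10⁹ / (1024 × 3970) ≈ 0.066416 m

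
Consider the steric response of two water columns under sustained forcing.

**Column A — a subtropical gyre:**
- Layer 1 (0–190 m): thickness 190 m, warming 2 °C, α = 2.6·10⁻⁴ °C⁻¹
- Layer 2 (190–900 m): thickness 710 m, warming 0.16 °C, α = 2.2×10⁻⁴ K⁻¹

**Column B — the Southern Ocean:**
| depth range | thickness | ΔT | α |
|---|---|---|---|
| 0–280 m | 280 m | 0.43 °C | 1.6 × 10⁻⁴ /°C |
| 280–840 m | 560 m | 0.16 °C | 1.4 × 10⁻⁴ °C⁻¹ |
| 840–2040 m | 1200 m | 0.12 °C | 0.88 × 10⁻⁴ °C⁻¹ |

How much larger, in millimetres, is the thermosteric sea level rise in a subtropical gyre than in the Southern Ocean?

79 mm

A 2.6×10⁻⁴ × 190 × 2 = 0.09880 m
A 190–900 m: 2.2×10⁻⁴ × 710 × 0.16 = 0.024992 m
A total: 0.123792 m
B 0–280 m: 1.6×10⁻⁴ × 280 × 0.43 = 0.019264 m
B Layer 2: 1.4×10⁻⁴ × 560 × 0.16 = 0.012544 m
B 840–2040 m: 0.12 × 0.88×10⁻⁴ × 1200 = 0.012672 m
B total: 0.04448 m
Difference: 0.123792 − 0.04448 = 0.079312 m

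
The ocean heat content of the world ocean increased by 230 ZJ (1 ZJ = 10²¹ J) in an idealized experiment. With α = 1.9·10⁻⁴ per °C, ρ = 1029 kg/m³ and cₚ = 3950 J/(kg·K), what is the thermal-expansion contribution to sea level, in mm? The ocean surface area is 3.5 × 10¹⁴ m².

Δh ≈ 30.7 mm

Per unit area: Q = 230×10²¹ / (3.5×10¹⁴) ≈ 6.571×10⁸ J/m²
Δh = αQ/(ρcₚ) = 1.9×10⁻⁴ × 6.571×10⁸ / (1029 × 3950) ≈ 0.030717 m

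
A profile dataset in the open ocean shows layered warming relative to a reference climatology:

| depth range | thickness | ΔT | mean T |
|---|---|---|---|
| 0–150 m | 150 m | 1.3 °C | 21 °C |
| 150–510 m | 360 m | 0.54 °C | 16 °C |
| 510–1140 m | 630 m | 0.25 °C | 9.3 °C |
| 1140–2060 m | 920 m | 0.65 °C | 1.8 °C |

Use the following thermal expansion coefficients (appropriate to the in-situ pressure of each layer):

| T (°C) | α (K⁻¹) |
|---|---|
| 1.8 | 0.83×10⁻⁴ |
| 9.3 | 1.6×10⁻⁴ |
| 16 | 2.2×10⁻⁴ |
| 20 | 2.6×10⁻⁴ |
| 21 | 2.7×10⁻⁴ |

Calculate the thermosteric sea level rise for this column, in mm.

Δh ≈ 170 mm

Layer 1 at 21 °C → α = 2.7×10⁻⁴ K⁻¹
Layer 2 at 16 °C → α = 2.2×10⁻⁴ K⁻¹
Layer 3 at 9.3 °C → α = 1.6×10⁻⁴ K⁻¹
Layer 4 at 1.8 °C → α = 0.83×10⁻⁴ K⁻¹
150 × 2.7×10⁻⁴ × 1.3 = 0.05265 m
2.2×10⁻⁴ × 0.54 × 360 = 0.042768 m
Layer 3: 0.25 × 1.6×10⁻⁴ × 630 = 0.02520 m
0.65 × 0.83×10⁻⁴ × 920 = 0.049634 m
Δh = 0.05265 + 0.042768 + 0.02520 + 0.049634 = 0.170252 m ≈ 170 mm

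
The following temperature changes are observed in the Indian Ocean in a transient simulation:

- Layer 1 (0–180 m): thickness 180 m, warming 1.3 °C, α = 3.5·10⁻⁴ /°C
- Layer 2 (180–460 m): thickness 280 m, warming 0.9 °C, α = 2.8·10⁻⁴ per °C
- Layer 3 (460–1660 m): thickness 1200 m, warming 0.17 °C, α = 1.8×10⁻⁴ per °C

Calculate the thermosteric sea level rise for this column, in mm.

Δh = 189 mm

1.3 × 3.5×10⁻⁴ × 180 = 0.08190 m
0.9 × 280 × 2.8×10⁻⁴ = 0.07056 m
0.17 × 1.8×10⁻⁴ × 1200 = 0.03672 m
Δh = 0.08190 + 0.07056 + 0.03672 = 0.18918 m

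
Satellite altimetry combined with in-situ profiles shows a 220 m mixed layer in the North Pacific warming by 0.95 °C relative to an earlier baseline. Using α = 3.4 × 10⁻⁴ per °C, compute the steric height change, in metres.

Δh = αΔT·H = 3.4×10⁻⁴ × 0.95 × 220 = 0.07106 m

Δh ≈ 0.0711 m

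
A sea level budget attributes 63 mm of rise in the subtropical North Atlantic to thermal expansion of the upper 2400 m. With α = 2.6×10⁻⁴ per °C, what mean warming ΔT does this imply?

about 0.101 °C

ΔT = Δh/(αH) = 0.063 / (2.6×10⁻⁴ × 2400) ≈ 0.1010 °C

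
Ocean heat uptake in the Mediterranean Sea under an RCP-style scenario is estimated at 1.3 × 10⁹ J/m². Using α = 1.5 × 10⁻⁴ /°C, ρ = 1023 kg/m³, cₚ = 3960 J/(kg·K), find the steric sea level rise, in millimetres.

Δh = αQ/(ρcₚ) = 1.5×10⁻⁴ × 1.3×10⁹ / (1023 × 3960) ≈ 0.048135 m

48.1 mm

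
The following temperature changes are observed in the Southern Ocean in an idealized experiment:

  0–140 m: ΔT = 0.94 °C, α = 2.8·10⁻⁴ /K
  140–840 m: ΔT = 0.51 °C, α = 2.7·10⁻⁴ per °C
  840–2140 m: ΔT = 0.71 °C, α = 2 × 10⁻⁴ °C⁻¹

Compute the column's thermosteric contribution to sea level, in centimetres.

Δh ≈ 31.8 cm

0–140 m: 140 × 2.8×10⁻⁴ × 0.94 = 0.036848 m
2.7×10⁻⁴ × 700 × 0.51 = 0.09639 m
1300 × 2×10⁻⁴ × 0.71 = 0.18460 m
Δh = 0.036848 + 0.09639 + 0.18460 = 0.317838 m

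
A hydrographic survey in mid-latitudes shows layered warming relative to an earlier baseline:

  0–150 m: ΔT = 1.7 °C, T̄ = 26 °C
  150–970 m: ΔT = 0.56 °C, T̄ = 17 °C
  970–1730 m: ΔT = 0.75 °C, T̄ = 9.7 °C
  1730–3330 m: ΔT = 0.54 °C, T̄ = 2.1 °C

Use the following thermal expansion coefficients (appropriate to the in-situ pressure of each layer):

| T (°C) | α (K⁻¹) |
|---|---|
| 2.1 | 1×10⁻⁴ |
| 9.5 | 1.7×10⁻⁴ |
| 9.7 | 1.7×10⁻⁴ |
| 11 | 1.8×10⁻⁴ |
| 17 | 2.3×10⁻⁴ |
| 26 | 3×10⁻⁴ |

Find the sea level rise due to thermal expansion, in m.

about 0.365 m

Layer 1 at 26 °C → α = 3×10⁻⁴ K⁻¹
Layer 2 at 17 °C → α = 2.3×10⁻⁴ K⁻¹
Layer 3 at 9.7 °C → α = 1.7×10⁻⁴ K⁻¹
Layer 4 at 2.1 °C → α = 1×10⁻⁴ K⁻¹
1.7 × 3×10⁻⁴ × 150 = 0.07650 m
Layer 2: 2.3×10⁻⁴ × 0.56 × 820 = 0.105616 m
760 × 1.7×10⁻⁴ × 0.75 = 0.09690 m
1×10⁻⁴ × 0.54 × 1600 = 0.08640 m
Δh = 0.07650 + 0.105616 + 0.09690 + 0.08640 = 0.365416 m ≈ 0.365 m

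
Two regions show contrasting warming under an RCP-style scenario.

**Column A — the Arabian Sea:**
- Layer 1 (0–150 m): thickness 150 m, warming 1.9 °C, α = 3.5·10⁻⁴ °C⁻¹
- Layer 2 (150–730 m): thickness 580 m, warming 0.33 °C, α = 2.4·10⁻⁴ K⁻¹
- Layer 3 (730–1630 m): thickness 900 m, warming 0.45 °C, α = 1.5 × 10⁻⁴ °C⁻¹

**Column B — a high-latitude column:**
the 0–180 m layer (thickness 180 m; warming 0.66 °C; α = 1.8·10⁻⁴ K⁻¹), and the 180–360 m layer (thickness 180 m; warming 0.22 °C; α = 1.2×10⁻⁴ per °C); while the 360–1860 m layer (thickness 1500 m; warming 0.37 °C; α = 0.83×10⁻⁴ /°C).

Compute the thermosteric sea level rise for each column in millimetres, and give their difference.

A Layer 1: 3.5×10⁻⁴ × 150 × 1.9 = 0.09975 m
A 0.33 × 2.4×10⁻⁴ × 580 = 0.045936 m
A 730–1630 m: 900 × 1.5×10⁻⁴ × 0.45 = 0.06075 m
A total: 0.206436 m
B 1.8×10⁻⁴ × 0.66 × 180 = 0.021384 m
B 0.22 × 180 × 1.2×10⁻⁴ = 0.004752 m
B Layer 3: 1500 × 0.37 × 0.83×10⁻⁴ = 0.046065 m
B total: 0.072201 m
Difference: 0.206436 − 0.072201 = 0.134235 m

A: 210 mm; B: 72 mm; difference 130 mm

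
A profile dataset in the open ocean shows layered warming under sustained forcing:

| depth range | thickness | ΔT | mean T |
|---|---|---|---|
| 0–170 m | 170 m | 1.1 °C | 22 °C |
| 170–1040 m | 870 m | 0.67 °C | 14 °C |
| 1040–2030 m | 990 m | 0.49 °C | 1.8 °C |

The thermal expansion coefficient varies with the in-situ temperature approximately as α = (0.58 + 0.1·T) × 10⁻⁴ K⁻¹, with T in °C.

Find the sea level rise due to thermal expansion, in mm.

204 mm

Layer 1: α = (0.58 + 0.1×22)×10⁻⁴ = 2.78×10⁻⁴ K⁻¹
Layer 2: α = (0.58 + 0.1×14)×10⁻⁴ = 1.98×10⁻⁴ K⁻¹
Layer 3: α = (0.58 + 0.1×1.8)×10⁻⁴ = 0.76×10⁻⁴ K⁻¹
0–170 m: 2.78×10⁻⁴ × 1.1 × 170 = 0.051986 m
170–1040 m: 870 × 0.67 × 1.98×10⁻⁴ = 0.1154142 m
1040–2030 m: 0.49 × 0.76×10⁻⁴ × 990 = 0.0368676 m
Δh = 0.051986 + 0.1154142 + 0.0368676 = 0.2042678 m ≈ 204 mm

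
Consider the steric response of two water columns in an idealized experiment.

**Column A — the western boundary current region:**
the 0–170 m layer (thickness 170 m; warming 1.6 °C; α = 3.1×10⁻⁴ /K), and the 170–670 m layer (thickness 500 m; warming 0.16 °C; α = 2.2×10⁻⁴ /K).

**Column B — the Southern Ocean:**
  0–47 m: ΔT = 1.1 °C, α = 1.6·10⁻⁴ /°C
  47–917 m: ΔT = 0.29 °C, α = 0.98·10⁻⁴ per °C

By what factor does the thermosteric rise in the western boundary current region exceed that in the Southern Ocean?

A 0–170 m: 170 × 1.6 × 3.1×10⁻⁴ = 0.08432 m
A Layer 2: 0.16 × 500 × 2.2×10⁻⁴ = 0.01760 m
A total: 0.10192 m
B Layer 1: 47 × 1.1 × 1.6×10⁻⁴ = 0.008272 m
B Layer 2: 870 × 0.98×10⁻⁴ × 0.29 = 0.0247254 m
B total: 0.0329974 m
Ratio: 0.10192 / 0.0329974 ≈ 3.089

3.09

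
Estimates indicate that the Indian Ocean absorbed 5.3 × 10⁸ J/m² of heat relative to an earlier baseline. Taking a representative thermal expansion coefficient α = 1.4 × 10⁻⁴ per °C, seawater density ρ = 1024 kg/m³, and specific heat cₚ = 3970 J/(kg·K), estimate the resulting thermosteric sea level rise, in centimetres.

Δh = αQ/(ρcₚ) = 1.4×10⁻⁴ × 5.3×10⁸ / (1024 × 3970) ≈ 0.018252 m

about 1.8 cm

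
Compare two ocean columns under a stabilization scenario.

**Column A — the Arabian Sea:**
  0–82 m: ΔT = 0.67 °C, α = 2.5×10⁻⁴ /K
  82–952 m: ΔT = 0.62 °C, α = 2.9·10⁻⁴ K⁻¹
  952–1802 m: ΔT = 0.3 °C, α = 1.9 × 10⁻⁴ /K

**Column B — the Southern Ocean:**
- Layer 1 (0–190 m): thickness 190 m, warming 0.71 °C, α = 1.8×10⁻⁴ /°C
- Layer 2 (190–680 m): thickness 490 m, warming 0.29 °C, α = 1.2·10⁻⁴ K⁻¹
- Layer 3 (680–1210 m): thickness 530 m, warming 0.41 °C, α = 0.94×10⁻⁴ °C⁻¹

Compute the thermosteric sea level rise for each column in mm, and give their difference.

A 2.5×10⁻⁴ × 0.67 × 82 = 0.013735 m
A 870 × 2.9×10⁻⁴ × 0.62 = 0.156426 m
A 850 × 0.3 × 1.9×10⁻⁴ = 0.04845 m
A total: 0.218611 m
B Layer 1: 1.8×10⁻⁴ × 0.71 × 190 = 0.024282 m
B 490 × 1.2×10⁻⁴ × 0.29 = 0.017052 m
B Layer 3: 530 × 0.94×10⁻⁴ × 0.41 = 0.0204262 m
B total: 0.0617602 m
Difference: 0.218611 − 0.0617602 = 0.1568508 m

A: 219 mm; B: 61.8 mm; difference 157 mm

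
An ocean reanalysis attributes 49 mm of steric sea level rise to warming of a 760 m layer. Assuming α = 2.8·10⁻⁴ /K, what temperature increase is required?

0.230 °C

ΔT = Δh/(αH) = 0.049 / (2.8×10⁻⁴ × 760) ≈ 0.2303 °C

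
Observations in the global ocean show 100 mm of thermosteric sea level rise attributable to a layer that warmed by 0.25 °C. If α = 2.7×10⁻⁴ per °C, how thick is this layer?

H = Δh/(αΔT) = 0.1 / (2.7×10⁻⁴ × 0.25) ≈ 1481 m

1500 m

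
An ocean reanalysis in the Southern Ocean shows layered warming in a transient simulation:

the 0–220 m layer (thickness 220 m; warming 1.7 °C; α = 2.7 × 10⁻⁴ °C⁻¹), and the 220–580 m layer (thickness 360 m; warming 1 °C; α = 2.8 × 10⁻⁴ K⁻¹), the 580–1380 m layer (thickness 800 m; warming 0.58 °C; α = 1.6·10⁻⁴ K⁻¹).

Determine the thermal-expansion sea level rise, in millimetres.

2.7×10⁻⁴ × 220 × 1.7 = 0.10098 m
220–580 m: 360 × 1 × 2.8×10⁻⁴ = 0.10080 m
800 × 0.58 × 1.6×10⁻⁴ = 0.07424 m
Δh = 0.10098 + 0.10080 + 0.07424 = 0.27602 m

Δh = 280 mm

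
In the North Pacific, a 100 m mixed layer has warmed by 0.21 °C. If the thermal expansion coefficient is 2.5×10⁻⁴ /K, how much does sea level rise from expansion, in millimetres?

5.25 mm of thermosteric rise

Δh = αΔT·H = 2.5×10⁻⁴ × 0.21 × 100 = 0.00525 m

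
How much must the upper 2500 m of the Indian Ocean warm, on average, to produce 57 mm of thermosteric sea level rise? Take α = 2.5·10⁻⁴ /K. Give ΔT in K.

ΔT ≈ 0.0912 K

ΔT = Δh/(αH) = 0.057 / (2.5×10⁻⁴ × 2500) = 0.09120 K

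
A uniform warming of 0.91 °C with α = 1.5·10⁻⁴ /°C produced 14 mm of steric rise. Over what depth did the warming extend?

H = Δh/(αΔT) = 0.014 / (1.5×10⁻⁴ × 0.91) ≈ 102.6 m

H ≈ 103 m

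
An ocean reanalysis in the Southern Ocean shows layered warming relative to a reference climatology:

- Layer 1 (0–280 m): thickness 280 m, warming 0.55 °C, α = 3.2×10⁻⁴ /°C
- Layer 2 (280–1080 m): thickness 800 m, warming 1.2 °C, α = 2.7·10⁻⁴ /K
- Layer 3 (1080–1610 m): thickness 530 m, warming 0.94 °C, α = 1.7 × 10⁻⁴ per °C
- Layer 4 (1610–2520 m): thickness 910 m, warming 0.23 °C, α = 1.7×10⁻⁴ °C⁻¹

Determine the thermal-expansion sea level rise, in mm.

3.2×10⁻⁴ × 280 × 0.55 = 0.04928 m
Layer 2: 800 × 1.2 × 2.7×10⁻⁴ = 0.25920 m
1080–1610 m: 1.7×10⁻⁴ × 530 × 0.94 = 0.084694 m
Layer 4: 1.7×10⁻⁴ × 0.23 × 910 = 0.035581 m
Δh = 0.04928 + 0.25920 + 0.084694 + 0.035581 = 0.428755 m

429 mm of thermosteric rise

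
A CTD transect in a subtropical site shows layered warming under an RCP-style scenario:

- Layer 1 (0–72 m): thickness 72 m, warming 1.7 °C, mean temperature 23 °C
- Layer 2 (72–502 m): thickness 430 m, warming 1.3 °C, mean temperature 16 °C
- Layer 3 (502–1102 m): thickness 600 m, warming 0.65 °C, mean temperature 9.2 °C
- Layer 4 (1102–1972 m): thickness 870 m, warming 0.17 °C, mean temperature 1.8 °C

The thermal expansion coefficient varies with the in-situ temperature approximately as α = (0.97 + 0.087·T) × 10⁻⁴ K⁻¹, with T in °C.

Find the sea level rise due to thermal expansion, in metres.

Layer 1: α = (0.97 + 0.087×23)×10⁻⁴ = 2.971×10⁻⁴ K⁻¹
Layer 2: α = (0.97 + 0.087×16)×10⁻⁴ = 2.362×10⁻⁴ K⁻¹
Layer 3: α = (0.97 + 0.087×9.2)×10⁻⁴ = 1.7704×10⁻⁴ K⁻¹
Layer 4: α = (0.97 + 0.087×1.8)×10⁻⁴ = 1.1266×10⁻⁴ K⁻¹
Layer 1: 2.971×10⁻⁴ × 72 × 1.7 = 0.03636504 m
Layer 2: 430 × 1.3 × 2.362×10⁻⁴ = 0.1320358 m
Layer 3: 0.65 × 600 × 1.7704×10⁻⁴ = 0.0690456 m
Layer 4: 0.17 × 1.1266×10⁻⁴ × 870 = 0.016662414 m
Δh = 0.03636504 + 0.1320358 + 0.0690456 + 0.016662414 = 0.254108854 m ≈ 0.254 m

Δh ≈ 0.254 m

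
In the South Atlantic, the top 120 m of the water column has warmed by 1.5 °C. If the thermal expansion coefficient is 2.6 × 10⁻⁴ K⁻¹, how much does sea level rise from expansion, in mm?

about 46.8 mm

Δh = αΔT·H = 2.6×10⁻⁴ × 1.5 × 120 = 0.04680 m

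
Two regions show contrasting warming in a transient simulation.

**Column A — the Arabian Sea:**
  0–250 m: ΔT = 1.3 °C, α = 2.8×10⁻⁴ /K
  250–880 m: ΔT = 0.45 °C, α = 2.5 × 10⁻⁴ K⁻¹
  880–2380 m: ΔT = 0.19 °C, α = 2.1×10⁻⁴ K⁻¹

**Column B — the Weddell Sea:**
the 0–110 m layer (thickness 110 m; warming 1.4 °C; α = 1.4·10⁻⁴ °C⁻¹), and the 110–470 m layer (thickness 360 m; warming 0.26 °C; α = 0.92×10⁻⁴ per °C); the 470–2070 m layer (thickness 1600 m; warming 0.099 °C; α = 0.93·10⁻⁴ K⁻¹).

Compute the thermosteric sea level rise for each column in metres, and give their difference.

A: 0.22 m; B: 0.045 m; difference 0.18 m

A 0–250 m: 2.8×10⁻⁴ × 1.3 × 250 = 0.09100 m
A Layer 2: 0.45 × 630 × 2.5×10⁻⁴ = 0.070875 m
A 880–2380 m: 2.1×10⁻⁴ × 0.19 × 1500 = 0.05985 m
A total: 0.221725 m
B 0–110 m: 110 × 1.4×10⁻⁴ × 1.4 = 0.02156 m
B 110–470 m: 0.92×10⁻⁴ × 0.26 × 360 = 0.0086112 m
B Layer 3: 0.099 × 1600 × 0.93×10⁻⁴ = 0.0147312 m
B total: 0.0449024 m
Difference: 0.221725 − 0.0449024 = 0.1768226 m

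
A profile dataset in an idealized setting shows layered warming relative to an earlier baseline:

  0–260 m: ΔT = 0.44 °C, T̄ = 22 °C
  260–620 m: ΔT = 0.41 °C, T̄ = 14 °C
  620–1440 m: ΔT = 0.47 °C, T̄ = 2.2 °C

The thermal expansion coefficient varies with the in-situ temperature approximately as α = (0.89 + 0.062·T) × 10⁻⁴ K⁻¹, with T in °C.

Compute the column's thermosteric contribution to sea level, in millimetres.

Layer 1: α = (0.89 + 0.062×22)×10⁻⁴ = 2.254×10⁻⁴ K⁻¹
Layer 2: α = (0.89 + 0.062×14)×10⁻⁴ = 1.758×10⁻⁴ K⁻¹
Layer 3: α = (0.89 + 0.062×2.2)×10⁻⁴ = 1.0264×10⁻⁴ K⁻¹
0–260 m: 2.254×10⁻⁴ × 0.44 × 260 = 0.02578576 m
1.758×10⁻⁴ × 0.41 × 360 = 0.02594808 m
Layer 3: 1.0264×10⁻⁴ × 0.47 × 820 = 0.039557456 m
Δh = 0.02578576 + 0.02594808 + 0.039557456 = 0.091291296 m

about 91.3 mm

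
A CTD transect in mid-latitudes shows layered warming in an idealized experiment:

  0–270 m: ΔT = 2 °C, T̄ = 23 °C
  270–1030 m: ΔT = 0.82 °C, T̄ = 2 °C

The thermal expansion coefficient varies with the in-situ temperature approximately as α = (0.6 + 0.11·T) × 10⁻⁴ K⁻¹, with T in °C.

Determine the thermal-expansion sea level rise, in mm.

Δh ≈ 220 mm

Layer 1: α = (0.6 + 0.11×23)×10⁻⁴ = 3.13×10⁻⁴ K⁻¹
Layer 2: α = (0.6 + 0.11×2)×10⁻⁴ = 0.82×10⁻⁴ K⁻¹
0–270 m: 270 × 2 × 3.13×10⁻⁴ = 0.16902 m
Layer 2: 0.82 × 0.82×10⁻⁴ × 760 = 0.0511024 m
Δh = 0.16902 + 0.0511024 = 0.2201224 m ≈ 220 mm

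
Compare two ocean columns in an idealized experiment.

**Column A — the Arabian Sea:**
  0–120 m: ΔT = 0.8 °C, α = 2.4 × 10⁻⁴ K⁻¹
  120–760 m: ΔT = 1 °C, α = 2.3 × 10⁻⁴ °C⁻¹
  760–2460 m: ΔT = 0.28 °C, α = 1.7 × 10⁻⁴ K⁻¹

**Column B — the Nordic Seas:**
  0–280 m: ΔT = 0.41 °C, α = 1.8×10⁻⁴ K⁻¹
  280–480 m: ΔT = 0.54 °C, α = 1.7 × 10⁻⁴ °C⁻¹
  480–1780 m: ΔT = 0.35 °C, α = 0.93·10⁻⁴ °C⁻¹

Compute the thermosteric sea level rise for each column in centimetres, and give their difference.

Δh_A ≈ 25.1 cm, Δh_B ≈ 8.13 cm; difference ≈ 17.0 cm

A Layer 1: 120 × 2.4×10⁻⁴ × 0.8 = 0.02304 m
A Layer 2: 2.3×10⁻⁴ × 640 × 1 = 0.14720 m
A Layer 3: 0.28 × 1.7×10⁻⁴ × 1700 = 0.08092 m
A total: 0.25116 m
B Layer 1: 280 × 0.41 × 1.8×10⁻⁴ = 0.020664 m
B 280–480 m: 0.54 × 1.7×10⁻⁴ × 200 = 0.01836 m
B 1300 × 0.35 × 0.93×10⁻⁴ = 0.042315 m
B total: 0.081339 m
Difference: 0.25116 − 0.081339 = 0.169821 m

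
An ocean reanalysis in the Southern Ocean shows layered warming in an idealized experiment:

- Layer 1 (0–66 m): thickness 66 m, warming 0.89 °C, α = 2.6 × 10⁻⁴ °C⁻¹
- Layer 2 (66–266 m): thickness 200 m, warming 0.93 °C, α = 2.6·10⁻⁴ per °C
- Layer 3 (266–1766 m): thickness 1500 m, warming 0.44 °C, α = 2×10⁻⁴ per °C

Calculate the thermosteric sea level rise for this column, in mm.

about 196 mm

Layer 1: 0.89 × 66 × 2.6×10⁻⁴ = 0.0152724 m
Layer 2: 0.93 × 200 × 2.6×10⁻⁴ = 0.04836 m
266–1766 m: 2×10⁻⁴ × 1500 × 0.44 = 0.13200 m
Δh = 0.0152724 + 0.04836 + 0.13200 = 0.1956324 m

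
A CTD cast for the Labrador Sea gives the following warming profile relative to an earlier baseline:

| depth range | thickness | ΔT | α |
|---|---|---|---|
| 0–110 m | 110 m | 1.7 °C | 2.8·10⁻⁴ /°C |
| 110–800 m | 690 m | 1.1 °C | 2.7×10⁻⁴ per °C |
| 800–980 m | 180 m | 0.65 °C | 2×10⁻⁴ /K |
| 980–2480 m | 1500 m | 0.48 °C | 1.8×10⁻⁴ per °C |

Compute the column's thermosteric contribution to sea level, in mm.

Δh = 410 mm

0–110 m: 1.7 × 110 × 2.8×10⁻⁴ = 0.05236 m
Layer 2: 1.1 × 690 × 2.7×10⁻⁴ = 0.20493 m
800–980 m: 180 × 0.65 × 2×10⁻⁴ = 0.02340 m
980–2480 m: 1500 × 0.48 × 1.8×10⁻⁴ = 0.12960 m
Δh = 0.05236 + 0.20493 + 0.02340 + 0.12960 = 0.41029 m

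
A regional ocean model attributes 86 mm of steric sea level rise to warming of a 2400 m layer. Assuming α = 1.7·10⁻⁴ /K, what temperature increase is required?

0.21 K

ΔT = Δh/(αH) = 0.086 / (1.7×10⁻⁴ × 2400) ≈ 0.2108 K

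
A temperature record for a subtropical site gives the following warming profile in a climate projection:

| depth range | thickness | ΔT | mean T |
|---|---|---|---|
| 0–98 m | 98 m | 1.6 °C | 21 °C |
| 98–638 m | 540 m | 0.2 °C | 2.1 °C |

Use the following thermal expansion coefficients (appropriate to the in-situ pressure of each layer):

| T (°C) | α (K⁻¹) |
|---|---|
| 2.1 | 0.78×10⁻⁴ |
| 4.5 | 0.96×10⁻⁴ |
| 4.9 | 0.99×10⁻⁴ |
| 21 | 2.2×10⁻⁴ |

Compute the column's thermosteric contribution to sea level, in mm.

about 42.9 mm

Layer 1 at 21 °C → α = 2.2×10⁻⁴ K⁻¹
Layer 2 at 2.1 °C → α = 0.78×10⁻⁴ K⁻¹
0–98 m: 2.2×10⁻⁴ × 1.6 × 98 = 0.034496 m
0.78×10⁻⁴ × 0.2 × 540 = 0.008424 m
Δh = 0.034496 + 0.008424 = 0.04292 m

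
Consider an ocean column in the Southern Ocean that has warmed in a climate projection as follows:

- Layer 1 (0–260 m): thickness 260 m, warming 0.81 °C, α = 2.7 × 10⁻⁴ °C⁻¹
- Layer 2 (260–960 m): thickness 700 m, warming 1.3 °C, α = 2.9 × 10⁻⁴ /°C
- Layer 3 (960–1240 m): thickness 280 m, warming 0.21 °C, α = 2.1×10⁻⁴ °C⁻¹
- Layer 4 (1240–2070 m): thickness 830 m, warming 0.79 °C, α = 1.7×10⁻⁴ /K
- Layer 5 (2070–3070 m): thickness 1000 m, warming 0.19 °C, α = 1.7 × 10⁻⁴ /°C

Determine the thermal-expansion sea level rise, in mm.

2.7×10⁻⁴ × 260 × 0.81 = 0.056862 m
Layer 2: 1.3 × 700 × 2.9×10⁻⁴ = 0.26390 m
960–1240 m: 2.1×10⁻⁴ × 0.21 × 280 = 0.012348 m
Layer 4: 830 × 0.79 × 1.7×10⁻⁴ = 0.111469 m
Layer 5: 0.19 × 1.7×10⁻⁴ × 1000 = 0.03230 m
Δh = 0.056862 + 0.26390 + 0.012348 + 0.111469 + 0.03230 = 0.476879 m

477 mm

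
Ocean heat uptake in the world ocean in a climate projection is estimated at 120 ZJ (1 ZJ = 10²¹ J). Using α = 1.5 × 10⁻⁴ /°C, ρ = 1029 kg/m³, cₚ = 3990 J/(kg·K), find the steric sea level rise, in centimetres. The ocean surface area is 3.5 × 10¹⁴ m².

1.25 cm

Per unit area: Q = 120×10²¹ / (3.5×10¹⁴) ≈ 3.429×10⁸ J/m²
Δh = αQ/(ρcₚ) = 1.5×10⁻⁴ × 3.429×10⁸ / (1029 × 3990) ≈ 0.012528 m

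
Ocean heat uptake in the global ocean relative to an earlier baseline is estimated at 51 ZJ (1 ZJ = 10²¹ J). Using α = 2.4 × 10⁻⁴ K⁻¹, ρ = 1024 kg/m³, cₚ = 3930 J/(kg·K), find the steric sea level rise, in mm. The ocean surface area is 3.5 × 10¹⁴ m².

8.7 mm of thermosteric rise

Per unit area: Q = 51×10²¹ / (3.5×10¹⁴) ≈ 1.457×10⁸ J/m²
Δh = αQ/(ρcₚ) = 2.4×10⁻⁴ × 1.457×10⁸ / (1024 × 3930) ≈ 0.0086892 m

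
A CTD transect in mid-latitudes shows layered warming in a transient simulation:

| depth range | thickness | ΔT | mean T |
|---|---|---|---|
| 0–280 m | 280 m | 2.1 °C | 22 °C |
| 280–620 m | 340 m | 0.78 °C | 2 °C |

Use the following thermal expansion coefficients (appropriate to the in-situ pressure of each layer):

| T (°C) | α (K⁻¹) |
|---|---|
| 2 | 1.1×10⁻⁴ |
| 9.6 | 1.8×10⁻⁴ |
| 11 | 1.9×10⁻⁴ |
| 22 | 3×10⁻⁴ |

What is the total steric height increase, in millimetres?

Layer 1 at 22 °C → α = 3×10⁻⁴ K⁻¹
Layer 2 at 2 °C → α = 1.1×10⁻⁴ K⁻¹
Layer 1: 280 × 2.1 × 3×10⁻⁴ = 0.17640 m
280–620 m: 340 × 1.1×10⁻⁴ × 0.78 = 0.029172 m
Δh = 0.17640 + 0.029172 = 0.205572 m

Δh = 206 mm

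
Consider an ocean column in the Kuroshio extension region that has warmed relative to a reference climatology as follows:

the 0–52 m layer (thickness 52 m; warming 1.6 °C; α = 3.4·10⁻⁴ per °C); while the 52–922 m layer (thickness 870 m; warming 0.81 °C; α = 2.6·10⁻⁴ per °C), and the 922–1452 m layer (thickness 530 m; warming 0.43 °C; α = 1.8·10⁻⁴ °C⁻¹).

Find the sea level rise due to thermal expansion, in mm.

3.4×10⁻⁴ × 52 × 1.6 = 0.028288 m
52–922 m: 2.6×10⁻⁴ × 0.81 × 870 = 0.183222 m
0.43 × 1.8×10⁻⁴ × 530 = 0.041022 m
Δh = 0.028288 + 0.183222 + 0.041022 = 0.252532 m ≈ 253 mm

about 253 mm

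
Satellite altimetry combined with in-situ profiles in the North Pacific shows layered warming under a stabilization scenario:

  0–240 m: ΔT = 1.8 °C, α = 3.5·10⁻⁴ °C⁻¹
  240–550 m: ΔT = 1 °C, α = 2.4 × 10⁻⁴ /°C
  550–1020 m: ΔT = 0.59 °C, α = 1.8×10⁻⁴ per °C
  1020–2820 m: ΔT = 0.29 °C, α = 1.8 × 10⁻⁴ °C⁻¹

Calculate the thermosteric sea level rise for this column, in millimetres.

369 mm of thermosteric rise

0–240 m: 3.5×10⁻⁴ × 1.8 × 240 = 0.15120 m
Layer 2: 310 × 1 × 2.4×10⁻⁴ = 0.07440 m
550–1020 m: 1.8×10⁻⁴ × 470 × 0.59 = 0.049914 m
1020–2820 m: 1800 × 0.29 × 1.8×10⁻⁴ = 0.09396 m
Δh = 0.15120 + 0.07440 + 0.049914 + 0.09396 = 0.369474 m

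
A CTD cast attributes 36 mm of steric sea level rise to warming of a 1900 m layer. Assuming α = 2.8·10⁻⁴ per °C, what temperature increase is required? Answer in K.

ΔT = Δh/(αH) = 0.036 / (2.8×10⁻⁴ × 1900) ≈ 0.06767 K

about 0.068 K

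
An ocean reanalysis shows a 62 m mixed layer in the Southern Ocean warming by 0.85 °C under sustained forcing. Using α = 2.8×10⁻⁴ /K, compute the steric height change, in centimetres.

Δh = αΔT·H = 2.8×10⁻⁴ × 0.85 × 62 = 0.014756 m

1.48 cm of thermosteric rise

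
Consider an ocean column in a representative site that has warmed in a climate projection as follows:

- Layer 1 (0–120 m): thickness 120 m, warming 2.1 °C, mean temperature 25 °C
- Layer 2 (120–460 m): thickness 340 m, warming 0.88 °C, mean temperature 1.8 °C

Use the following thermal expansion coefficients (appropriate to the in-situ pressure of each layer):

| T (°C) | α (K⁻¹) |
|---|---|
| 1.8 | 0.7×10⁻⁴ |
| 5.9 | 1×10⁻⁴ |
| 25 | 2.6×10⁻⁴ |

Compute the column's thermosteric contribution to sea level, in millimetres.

86 mm

Layer 1 at 25 °C → α = 2.6×10⁻⁴ K⁻¹
Layer 2 at 1.8 °C → α = 0.7×10⁻⁴ K⁻¹
2.1 × 2.6×10⁻⁴ × 120 = 0.06552 m
340 × 0.7×10⁻⁴ × 0.88 = 0.020944 m
Δh = 0.06552 + 0.020944 = 0.086464 m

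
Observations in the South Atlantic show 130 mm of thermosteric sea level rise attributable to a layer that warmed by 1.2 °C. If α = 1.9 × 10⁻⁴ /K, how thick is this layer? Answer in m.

H ≈ 570 m

H = Δh/(αΔT) = 0.13 / (1.9×10⁻⁴ × 1.2) ≈ 570.2 m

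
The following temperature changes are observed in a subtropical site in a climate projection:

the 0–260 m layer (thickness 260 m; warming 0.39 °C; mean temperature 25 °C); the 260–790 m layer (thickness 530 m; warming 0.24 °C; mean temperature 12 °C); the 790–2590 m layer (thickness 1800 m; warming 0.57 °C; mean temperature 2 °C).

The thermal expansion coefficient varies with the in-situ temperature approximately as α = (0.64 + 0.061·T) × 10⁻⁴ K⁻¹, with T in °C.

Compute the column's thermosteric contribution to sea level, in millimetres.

Layer 1: α = (0.64 + 0.061×25)×10⁻⁴ = 2.165×10⁻⁴ K⁻¹
Layer 2: α = (0.64 + 0.061×12)×10⁻⁴ = 1.372×10⁻⁴ K⁻¹
Layer 3: α = (0.64 + 0.061×2)×10⁻⁴ = 0.762×10⁻⁴ K⁻¹
0–260 m: 2.165×10⁻⁴ × 0.39 × 260 = 0.0219531 m
260–790 m: 0.24 × 1.372×10⁻⁴ × 530 = 0.01745184 m
Layer 3: 1800 × 0.762×10⁻⁴ × 0.57 = 0.0781812 m
Δh = 0.0219531 + 0.01745184 + 0.0781812 = 0.11758614 m ≈ 118 mm

Δh ≈ 118 mm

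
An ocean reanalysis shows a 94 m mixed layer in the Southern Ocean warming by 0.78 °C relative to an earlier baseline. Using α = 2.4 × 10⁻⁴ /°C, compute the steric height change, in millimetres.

18 mm of thermosteric rise

Δh = αΔT·H = 2.4×10⁻⁴ × 0.78 × 94 = 0.0175968 m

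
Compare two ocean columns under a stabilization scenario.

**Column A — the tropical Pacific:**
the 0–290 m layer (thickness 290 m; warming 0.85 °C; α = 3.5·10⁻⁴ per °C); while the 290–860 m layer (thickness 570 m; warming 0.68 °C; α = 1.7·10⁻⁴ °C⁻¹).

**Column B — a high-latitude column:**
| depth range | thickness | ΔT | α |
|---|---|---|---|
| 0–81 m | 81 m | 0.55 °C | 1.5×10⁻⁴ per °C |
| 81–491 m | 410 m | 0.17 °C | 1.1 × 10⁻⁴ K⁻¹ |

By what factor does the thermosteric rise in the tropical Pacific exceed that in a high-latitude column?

A 290 × 3.5×10⁻⁴ × 0.85 = 0.086275 m
A Layer 2: 1.7×10⁻⁴ × 570 × 0.68 = 0.065892 m
A total: 0.152167 m
B 0–81 m: 81 × 0.55 × 1.5×10⁻⁴ = 0.0066825 m
B 81–491 m: 0.17 × 410 × 1.1×10⁻⁴ = 0.007667 m
B total: 0.0143495 m
Ratio: 0.152167 / 0.0143495 ≈ 10.60

a factor of 11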